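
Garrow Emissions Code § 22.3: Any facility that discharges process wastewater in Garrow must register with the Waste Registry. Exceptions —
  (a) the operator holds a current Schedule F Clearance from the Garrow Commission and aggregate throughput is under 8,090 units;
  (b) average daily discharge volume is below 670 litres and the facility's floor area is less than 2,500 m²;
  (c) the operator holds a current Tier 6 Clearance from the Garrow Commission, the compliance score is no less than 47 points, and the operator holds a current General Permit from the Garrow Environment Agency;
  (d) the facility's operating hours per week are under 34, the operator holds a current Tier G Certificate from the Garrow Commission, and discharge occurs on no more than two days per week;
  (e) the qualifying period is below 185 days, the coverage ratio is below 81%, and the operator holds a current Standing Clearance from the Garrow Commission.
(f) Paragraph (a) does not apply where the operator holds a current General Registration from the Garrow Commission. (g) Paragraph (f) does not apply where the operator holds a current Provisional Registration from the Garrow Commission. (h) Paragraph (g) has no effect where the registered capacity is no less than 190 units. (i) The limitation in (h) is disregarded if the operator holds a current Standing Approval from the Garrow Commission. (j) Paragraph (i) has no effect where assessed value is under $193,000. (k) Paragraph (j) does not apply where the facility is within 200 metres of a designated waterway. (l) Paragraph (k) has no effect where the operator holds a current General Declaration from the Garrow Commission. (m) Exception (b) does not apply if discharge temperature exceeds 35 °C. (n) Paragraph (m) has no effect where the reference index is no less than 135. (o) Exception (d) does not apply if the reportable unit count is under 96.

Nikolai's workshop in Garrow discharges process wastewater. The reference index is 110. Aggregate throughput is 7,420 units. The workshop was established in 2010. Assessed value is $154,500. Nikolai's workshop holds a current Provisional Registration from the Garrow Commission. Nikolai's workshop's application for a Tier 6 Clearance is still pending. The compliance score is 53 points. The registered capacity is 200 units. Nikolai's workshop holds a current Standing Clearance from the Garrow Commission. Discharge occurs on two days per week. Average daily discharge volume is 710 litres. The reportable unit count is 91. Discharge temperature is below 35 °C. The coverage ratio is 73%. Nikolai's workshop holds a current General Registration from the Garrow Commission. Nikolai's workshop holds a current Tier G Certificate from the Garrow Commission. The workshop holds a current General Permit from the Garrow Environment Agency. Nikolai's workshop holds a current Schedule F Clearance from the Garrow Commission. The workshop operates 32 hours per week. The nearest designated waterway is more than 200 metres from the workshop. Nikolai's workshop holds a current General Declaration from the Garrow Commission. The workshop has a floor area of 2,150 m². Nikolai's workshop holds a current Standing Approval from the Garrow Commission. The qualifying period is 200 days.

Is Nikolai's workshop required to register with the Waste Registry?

Exception (a): a current Schedule F Clearance is held; aggregate throughput is 7,420 units, under the 8,090 units limit — every condition holds. However, paragraphs (f)–(l) must be considered: (f) is engaged — a current General Registration is held. (g) would limit (f) — a current Provisional Registration is held — but (h) sets (g) aside: (h) operates against (g): the registered capacity is 200 units, meeting the 190 units threshold. (i) would limit (h) — a current Standing Approval is held — but (j) sets (i) aside: (j) is triggered — assessed value is $154,500, under the $193,000 limit. (k), which would lift (j), is inapplicable — the workshop is more than 200 m from any designated waterway. Exception (a) does not apply.
Exception (b) does not apply: average daily discharge volume is 710 litres, not below 670 litres.
Exception (c) requires that the operator holds a current Tier 6 Clearance from the Garrow Commission; but the Tier 6 Clearance is not current, so (c) is unavailable.
Exception (d)'s conditions are all satisfied: the facility's operating hours per week are 32, under the 34 limit; a current Tier G Certificate is held; discharge occurs on no more than two days per week. But applying paragraph (o): (o) is triggered — the reportable unit count is 91, under the 96 limit. Exception (d) does not apply.
Exception (e) requires that the qualifying period is below 185 days; but the qualifying period is 200 days, not below 185 days, so (e) is unavailable.
No exception displaces § 22.3.

Yes — Nikolai's workshop must register with the Waste Registry.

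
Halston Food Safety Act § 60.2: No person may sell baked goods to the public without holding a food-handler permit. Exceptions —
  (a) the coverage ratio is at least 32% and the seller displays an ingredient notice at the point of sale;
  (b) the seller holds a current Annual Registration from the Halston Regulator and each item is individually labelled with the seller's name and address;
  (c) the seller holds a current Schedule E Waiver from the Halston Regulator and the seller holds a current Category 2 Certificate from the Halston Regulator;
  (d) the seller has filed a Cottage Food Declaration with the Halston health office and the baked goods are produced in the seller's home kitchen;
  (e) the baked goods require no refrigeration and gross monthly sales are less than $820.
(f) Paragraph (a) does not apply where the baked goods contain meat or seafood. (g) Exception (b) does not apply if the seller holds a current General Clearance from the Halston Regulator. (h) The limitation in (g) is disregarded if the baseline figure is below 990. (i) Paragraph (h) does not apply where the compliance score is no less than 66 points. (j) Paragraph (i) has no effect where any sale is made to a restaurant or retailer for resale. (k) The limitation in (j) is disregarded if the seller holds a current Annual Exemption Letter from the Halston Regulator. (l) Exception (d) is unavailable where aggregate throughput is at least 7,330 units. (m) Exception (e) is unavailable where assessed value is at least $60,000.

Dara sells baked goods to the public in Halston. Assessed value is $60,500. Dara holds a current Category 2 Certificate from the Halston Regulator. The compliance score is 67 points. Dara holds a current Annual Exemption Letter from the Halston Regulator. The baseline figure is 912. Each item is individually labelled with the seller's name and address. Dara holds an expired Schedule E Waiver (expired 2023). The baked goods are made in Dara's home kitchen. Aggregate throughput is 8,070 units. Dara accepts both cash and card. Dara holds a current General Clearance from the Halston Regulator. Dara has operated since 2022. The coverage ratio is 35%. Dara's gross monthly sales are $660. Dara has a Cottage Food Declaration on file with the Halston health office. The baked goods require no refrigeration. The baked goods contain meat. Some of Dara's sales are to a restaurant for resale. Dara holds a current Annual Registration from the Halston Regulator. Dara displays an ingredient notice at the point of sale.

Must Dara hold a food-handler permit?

Exception (a)'s conditions are all satisfied: the coverage ratio is 35%, meeting the 32% threshold; an ingredient notice is displayed. However, paragraph (f) must be considered: (f) operates — the baked goods contain meat. Exception (a) does not apply.
Exception (b): a current Annual Registration is held; items are individually labelled — every condition holds. However, paragraphs (g)–(k) must be considered: (g) is engaged — a current General Clearance is held. (h) is triggered (the baseline figure is 912, below the 990 limit), but is itself disapplied by (i): (i) is triggered — the compliance score is 67 points, meeting the 66 points threshold. (j) would limit (i) — some sales are to a restaurant for resale — but (k) sets (j) aside: (k) operates against (j): a current Annual Exemption Letter is held. (b) is therefore removed.
Exception (c) fails — there is no Schedule E Waiver in force.
Exception (d): a Cottage Food Declaration is on file; the baked goods are home-kitchen produced — every condition holds. Turning to paragraph (l): (l) is engaged — aggregate throughput is 8,070 units, meeting the 7,330 units threshold. Exception (d) does not apply.
Exception (e)'s conditions are all satisfied: the baked goods are shelf-stable; gross monthly sales are $660, less than the $820 limit. However, paragraph (m) must be considered: (m) operates against (e): assessed value is $60,500, meeting the $60,000 threshold. So (e) is unavailable.
No exception applies. The general rule governs.

Yes — Dara must hold a food-handler permit.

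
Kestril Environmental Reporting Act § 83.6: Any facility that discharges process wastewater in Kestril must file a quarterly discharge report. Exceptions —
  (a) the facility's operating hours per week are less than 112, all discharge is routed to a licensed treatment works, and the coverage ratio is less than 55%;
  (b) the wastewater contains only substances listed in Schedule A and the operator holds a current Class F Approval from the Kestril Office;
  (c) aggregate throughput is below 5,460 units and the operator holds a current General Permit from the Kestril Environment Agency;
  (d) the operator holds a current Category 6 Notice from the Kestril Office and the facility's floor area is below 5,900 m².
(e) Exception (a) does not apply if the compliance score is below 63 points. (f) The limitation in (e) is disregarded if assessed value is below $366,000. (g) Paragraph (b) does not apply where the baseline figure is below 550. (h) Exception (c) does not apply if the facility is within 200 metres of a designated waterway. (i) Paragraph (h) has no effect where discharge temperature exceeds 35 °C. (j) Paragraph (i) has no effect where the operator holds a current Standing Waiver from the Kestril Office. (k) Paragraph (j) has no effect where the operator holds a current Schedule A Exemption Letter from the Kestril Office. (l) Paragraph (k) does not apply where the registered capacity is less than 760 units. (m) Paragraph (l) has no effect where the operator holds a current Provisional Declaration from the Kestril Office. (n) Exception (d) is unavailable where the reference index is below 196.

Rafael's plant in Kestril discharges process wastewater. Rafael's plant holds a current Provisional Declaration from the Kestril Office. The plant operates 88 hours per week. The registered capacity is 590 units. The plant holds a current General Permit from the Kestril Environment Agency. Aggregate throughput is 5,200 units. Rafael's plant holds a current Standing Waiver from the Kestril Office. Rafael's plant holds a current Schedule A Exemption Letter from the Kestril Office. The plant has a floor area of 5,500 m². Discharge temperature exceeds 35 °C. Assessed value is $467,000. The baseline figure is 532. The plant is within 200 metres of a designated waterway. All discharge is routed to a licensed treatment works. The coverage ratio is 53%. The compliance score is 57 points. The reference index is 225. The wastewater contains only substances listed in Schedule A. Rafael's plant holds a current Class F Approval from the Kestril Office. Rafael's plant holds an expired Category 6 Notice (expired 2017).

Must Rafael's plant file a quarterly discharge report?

Exception (a) is satisfied on its face — the facility's operating hours per week are 88, less than the 112 limit; discharge is routed to a licensed treatment works; the coverage ratio is 53%, less than the 55% limit. However, paragraphs (e)–(f) must be considered: (e) operates against (a): the compliance score is 57 points, below the 63 points limit. (f) is not triggered (assessed value is $467,000, not below $366,000), so (e) stands. Exception (a) does not apply.
All of (b)'s requirements are met (the wastewater is Schedule-A-only; a current Class F Approval is held). However, paragraph (g) must be considered: (g) applies — the baseline figure is 532, below the 550 limit. So (b) is unavailable.
Exception (c): aggregate throughput is 5,200 units, below the 5,460 units limit; a current General Permit is held — every condition holds. Considering the limiting provisions: (h) is triggered (the plant is within 200 m of a designated waterway), but yields to (i): (i) operates against (h): discharge temperature exceeds 35 °C. (j) applies (a current Standing Waiver is held), but is displaced by (k): (k) operates against (j): a current Schedule A Exemption Letter is held. (l) would limit (k) — the registered capacity is 590 units, less than the 760 units limit — but (m) sets (l) aside: (m) operates against (l): a current Provisional Declaration is held. (c) remains available.
Exception (d) does not apply: the Category 6 Notice is not current.

No — exception (c) applies; Rafael's plant is not required to file a quarterly discharge report.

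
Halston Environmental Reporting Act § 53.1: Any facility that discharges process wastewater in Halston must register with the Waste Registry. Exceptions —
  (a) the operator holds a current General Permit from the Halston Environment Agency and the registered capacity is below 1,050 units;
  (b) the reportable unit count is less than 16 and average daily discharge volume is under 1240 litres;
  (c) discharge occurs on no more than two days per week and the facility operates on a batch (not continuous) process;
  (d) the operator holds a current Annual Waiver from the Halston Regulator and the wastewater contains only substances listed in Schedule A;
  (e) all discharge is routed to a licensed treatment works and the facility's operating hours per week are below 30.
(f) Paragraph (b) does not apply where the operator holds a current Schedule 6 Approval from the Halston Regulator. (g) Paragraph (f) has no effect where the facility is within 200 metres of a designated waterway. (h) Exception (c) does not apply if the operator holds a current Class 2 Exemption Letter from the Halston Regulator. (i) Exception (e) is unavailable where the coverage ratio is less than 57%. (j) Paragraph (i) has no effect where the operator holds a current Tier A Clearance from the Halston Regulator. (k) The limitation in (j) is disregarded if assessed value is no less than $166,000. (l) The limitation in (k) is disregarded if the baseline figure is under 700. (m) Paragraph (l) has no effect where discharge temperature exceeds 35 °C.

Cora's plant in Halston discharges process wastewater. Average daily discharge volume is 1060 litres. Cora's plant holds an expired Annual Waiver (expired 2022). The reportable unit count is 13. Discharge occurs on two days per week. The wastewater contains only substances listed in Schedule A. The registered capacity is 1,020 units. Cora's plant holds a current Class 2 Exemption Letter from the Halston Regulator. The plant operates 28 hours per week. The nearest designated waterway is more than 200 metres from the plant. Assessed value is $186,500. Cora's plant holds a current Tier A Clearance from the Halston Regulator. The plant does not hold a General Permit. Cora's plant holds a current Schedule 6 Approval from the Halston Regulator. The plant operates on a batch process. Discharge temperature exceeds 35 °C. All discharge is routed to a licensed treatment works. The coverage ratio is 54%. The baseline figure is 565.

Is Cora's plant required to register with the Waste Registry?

Exception (a) fails — no General Permit is held.
Exception (b)'s conditions are all satisfied: the reportable unit count is 13, less than the 16 limit; average daily discharge volume is 1060 litres, under the 1240 litres limit. But: (f) operates against (b): a current Schedule 6 Approval is held. (g), which would lift (f), is inapplicable — the plant is more than 200 m from any designated waterway. (b) is therefore removed.
Exception (c) is satisfied on its face — discharge occurs on no more than two days per week; the facility operates on a batch process. Turning to paragraph (h): (h) operates against (c): a current Class 2 Exemption Letter is held. Exception (c) does not apply.
Exception (d) requires that the operator holds a current Annual Waiver from the Halston Regulator; but there is no Annual Waiver in force, so (d) is unavailable.
Exception (e) is satisfied on its face — discharge is routed to a licensed treatment works; the facility's operating hours per week are 28, below the 30 limit. However, paragraphs (i)–(m) must be considered: (i) operates against (e): the coverage ratio is 54%, less than the 57% limit. (j) would limit (i) — a current Tier A Clearance is held — but (k) sets (j) aside: (k) is triggered — assessed value is $186,500, meeting the $166,000 threshold. (l) operates (the baseline figure is 565, under the 700 limit), but is itself disapplied by (m): (m) operates against (l): discharge temperature exceeds 35 °C. So (e) is unavailable.
Every exception is unavailable, so the rule governs.

Yes — Cora's plant must register with the Waste Registry.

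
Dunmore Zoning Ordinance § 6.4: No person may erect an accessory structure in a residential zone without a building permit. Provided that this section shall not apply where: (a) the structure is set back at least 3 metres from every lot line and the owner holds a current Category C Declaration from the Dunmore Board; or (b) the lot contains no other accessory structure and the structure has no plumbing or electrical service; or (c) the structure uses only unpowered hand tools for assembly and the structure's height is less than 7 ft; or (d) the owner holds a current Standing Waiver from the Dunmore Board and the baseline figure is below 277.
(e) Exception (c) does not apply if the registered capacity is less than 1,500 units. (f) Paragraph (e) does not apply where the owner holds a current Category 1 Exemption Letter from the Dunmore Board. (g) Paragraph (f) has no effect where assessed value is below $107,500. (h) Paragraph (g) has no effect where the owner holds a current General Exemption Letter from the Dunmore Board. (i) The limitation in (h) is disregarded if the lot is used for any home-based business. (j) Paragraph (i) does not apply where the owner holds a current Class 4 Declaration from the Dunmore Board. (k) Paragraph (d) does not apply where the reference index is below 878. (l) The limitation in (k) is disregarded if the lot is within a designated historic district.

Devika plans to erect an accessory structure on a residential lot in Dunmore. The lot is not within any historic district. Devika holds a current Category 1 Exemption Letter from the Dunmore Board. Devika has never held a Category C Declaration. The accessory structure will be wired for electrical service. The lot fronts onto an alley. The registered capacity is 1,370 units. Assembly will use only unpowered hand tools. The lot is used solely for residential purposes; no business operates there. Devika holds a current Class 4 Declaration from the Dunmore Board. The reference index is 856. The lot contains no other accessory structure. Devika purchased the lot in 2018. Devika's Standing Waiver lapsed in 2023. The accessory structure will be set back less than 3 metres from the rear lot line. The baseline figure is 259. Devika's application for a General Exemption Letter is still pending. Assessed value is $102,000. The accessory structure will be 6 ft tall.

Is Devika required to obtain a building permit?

Exception (a) does not apply: the rear setback is under 3 m.
Exception (b) fails — electrical service is planned.
Exception (c) is satisfied on its face — assembly uses only hand tools; the structure's height is 6 ft, less than the 7 ft limit. However, paragraphs (e)–(j) must be considered: (e) operates against (c): the registered capacity is 1,370 units, less than the 1,500 units limit. (f) is triggered (a current Category 1 Exemption Letter is held), but yields to (g): (g) is engaged — assessed value is $102,000, below the $107,500 limit. (h), which would lift (g), is not engaged — the General Exemption Letter is not current. Exception (c) does not apply.
Exception (d) does not apply: no current Standing Waiver is held.
No exception displaces § 6.4.

Yes — Devika must obtain a building permit.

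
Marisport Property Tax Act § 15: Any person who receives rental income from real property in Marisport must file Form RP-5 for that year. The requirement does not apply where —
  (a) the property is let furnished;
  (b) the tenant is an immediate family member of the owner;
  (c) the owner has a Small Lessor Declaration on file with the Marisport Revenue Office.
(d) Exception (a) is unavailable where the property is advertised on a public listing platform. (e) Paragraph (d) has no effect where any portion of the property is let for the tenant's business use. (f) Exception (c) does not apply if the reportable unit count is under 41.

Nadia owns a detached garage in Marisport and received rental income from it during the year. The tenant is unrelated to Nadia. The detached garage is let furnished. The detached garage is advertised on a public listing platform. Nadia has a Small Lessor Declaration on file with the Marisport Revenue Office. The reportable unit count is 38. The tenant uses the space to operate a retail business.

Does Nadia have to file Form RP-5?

All of (a)'s requirements are met (the property is let furnished). Considering the limiting provisions: (d) operates (the property is publicly advertised), but is set aside by (e): (e) operates against (d): the space is let for business use. So (a) applies.
Exception (b) fails — the tenant is unrelated to the owner.
Exception (c)'s conditions are all satisfied: a Small Lessor Declaration is on file. However, paragraph (f) must be considered: (f) applies — the reportable unit count is 38, under the 41 limit. So (c) is unavailable.

No — exception (a) applies; Nadia is not required to file Form RP-5.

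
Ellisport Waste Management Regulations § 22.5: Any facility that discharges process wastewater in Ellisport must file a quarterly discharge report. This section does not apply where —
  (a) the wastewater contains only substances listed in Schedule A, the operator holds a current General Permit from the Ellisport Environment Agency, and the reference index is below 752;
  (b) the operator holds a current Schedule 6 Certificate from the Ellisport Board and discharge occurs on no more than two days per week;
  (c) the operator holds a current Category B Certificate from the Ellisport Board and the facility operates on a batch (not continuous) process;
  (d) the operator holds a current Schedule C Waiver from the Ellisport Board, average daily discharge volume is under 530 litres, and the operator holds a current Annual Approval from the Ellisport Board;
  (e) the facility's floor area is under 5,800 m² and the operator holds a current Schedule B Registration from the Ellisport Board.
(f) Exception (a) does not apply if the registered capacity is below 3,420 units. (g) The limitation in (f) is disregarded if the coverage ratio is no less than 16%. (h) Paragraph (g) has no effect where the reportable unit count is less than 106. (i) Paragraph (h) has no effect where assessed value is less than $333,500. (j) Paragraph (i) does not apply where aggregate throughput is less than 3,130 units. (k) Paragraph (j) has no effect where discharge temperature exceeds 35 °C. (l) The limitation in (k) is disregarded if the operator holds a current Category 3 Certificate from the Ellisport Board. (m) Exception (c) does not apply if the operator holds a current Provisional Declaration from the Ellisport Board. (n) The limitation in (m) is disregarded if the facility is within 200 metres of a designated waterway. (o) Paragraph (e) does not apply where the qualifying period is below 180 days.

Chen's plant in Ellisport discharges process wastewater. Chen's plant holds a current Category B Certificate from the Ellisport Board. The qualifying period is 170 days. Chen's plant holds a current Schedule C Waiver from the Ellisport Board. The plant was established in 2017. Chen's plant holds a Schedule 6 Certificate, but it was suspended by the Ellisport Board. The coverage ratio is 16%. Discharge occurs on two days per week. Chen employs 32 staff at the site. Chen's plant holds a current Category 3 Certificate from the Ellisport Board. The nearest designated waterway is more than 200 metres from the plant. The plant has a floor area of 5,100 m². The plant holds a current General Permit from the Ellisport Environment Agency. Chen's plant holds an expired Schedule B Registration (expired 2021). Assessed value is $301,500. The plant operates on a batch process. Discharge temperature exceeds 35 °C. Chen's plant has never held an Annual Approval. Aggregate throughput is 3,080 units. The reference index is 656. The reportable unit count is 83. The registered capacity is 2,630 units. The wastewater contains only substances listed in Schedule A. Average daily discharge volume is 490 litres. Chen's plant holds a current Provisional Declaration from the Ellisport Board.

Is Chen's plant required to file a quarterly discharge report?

All of (a)'s requirements are met (the wastewater is Schedule-A-only; a current General Permit is held; the reference index is 656, below the 752 limit). However, paragraphs (f)–(l) must be considered: (f) is engaged — the registered capacity is 2,630 units, below the 3,420 units limit. (g) would limit (f) — the coverage ratio is 16%, meeting the 16% threshold — but (h) sets (g) aside: (h) operates — the reportable unit count is 83, less than the 106 limit. (i) operates (assessed value is $301,500, less than the $333,500 limit), but is overridden by (j): (j) is triggered — aggregate throughput is 3,080 units, less than the 3,130 units limit. (k) would limit (j) — discharge temperature exceeds 35 °C — but (l) sets (k) aside: (l) operates against (k): a current Category 3 Certificate is held. (a) is therefore removed.
Exception (b) requires that the operator holds a current Schedule 6 Certificate from the Ellisport Board; but there is no Schedule 6 Certificate in force, so (b) is unavailable.
Exception (c)'s conditions are all satisfied: a current Category B Certificate is held; the facility operates on a batch process. However, paragraphs (m)–(n) must be considered: (m) applies — a current Provisional Declaration is held. (n), which would lift (m), is inapplicable — the plant is more than 200 m from any designated waterway. Exception (c) does not apply.
Exception (d) does not apply: there is no Annual Approval in force.
Exception (e) requires that the operator holds a current Schedule B Registration from the Ellisport Board; but no current Schedule B Registration is held, so (e) is unavailable.
Every exception is unavailable, so the rule governs.

Yes — Chen's plant must file a quarterly discharge report.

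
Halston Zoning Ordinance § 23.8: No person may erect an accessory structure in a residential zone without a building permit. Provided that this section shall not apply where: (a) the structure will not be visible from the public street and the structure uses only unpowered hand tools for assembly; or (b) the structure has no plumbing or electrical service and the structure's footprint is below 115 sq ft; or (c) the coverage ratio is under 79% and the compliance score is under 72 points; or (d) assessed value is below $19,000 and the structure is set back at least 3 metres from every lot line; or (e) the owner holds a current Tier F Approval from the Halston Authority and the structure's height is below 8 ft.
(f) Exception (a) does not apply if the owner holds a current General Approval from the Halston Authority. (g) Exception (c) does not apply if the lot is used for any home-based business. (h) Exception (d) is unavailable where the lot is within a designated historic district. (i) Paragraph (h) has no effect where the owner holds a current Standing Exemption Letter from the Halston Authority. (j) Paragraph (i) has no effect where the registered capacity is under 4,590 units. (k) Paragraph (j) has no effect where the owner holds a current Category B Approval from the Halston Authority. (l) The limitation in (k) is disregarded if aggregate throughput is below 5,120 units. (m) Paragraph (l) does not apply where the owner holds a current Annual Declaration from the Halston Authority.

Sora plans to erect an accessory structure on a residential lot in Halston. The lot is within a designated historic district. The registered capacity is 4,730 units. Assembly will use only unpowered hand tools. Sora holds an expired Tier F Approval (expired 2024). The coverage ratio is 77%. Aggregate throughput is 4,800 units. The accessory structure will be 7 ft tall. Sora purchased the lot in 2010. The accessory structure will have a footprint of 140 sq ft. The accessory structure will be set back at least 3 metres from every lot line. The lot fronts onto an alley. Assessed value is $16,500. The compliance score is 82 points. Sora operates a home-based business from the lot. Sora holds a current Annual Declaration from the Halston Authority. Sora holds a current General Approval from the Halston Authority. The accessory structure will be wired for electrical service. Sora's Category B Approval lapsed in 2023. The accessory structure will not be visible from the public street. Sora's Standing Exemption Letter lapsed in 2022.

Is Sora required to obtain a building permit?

Yes — Sora must obtain a building permit.

All of (a)'s requirements are met (the structure will not be visible from the street; assembly uses only hand tools). But: (f) operates against (a): a current General Approval is held. (a) is therefore removed.
Exception (b) does not apply: electrical service is planned.
Exception (c) requires that the compliance score is under 72 points; but the compliance score is 82 points, not under 72 points, so (c) is unavailable.
Exception (d) is satisfied on its face — assessed value is $16,500, below the $19,000 limit; the setback is at least 3 m on every side. But: (h) operates against (d): the lot is in a historic district. (i), which would lift (h), is not engaged — the Standing Exemption Letter is not current. (d) is therefore removed.
Exception (e) does not apply: there is no Tier F Approval in force.
No exception is made out. Sora falls within the general rule.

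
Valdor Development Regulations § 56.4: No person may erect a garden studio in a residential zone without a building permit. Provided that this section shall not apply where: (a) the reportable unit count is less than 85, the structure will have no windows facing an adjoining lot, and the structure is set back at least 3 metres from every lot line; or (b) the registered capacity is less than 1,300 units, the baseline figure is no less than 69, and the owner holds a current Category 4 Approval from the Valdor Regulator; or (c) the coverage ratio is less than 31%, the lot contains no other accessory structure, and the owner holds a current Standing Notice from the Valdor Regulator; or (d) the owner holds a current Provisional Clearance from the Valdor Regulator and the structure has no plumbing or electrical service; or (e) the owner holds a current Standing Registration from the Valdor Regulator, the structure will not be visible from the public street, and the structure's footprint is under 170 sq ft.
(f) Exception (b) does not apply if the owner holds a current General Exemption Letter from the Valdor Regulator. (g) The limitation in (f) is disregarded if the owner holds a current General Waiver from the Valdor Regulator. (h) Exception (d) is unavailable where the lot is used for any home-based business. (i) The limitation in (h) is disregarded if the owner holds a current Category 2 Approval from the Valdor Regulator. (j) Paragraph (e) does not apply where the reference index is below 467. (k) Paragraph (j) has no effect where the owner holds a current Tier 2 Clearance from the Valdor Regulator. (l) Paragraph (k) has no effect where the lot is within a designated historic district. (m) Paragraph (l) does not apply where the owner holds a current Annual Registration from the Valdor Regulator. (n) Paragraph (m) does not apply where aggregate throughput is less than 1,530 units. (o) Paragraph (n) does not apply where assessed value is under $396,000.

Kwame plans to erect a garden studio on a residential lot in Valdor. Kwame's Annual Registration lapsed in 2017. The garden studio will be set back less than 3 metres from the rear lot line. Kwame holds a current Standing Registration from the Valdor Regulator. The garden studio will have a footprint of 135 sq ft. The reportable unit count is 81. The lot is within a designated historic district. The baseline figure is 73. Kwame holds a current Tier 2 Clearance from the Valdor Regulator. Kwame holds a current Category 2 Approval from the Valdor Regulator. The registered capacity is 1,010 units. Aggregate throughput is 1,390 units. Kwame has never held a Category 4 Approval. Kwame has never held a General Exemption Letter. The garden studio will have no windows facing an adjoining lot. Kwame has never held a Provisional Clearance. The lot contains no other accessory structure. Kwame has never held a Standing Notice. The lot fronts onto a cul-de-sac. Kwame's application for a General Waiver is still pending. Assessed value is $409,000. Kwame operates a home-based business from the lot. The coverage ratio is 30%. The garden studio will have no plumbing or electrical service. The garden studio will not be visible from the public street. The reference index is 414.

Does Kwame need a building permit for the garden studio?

Exception (a) requires that the structure is set back at least 3 metres from every lot line; but the rear setback is under 3 m, so (a) is unavailable.
Exception (b) does not apply: no current Category 4 Approval is held.
Exception (c) fails — no current Standing Notice is held.
Exception (d) requires that the owner holds a current Provisional Clearance from the Valdor Regulator; but the Provisional Clearance is not current, so (d) is unavailable.
Exception (e)'s conditions are all satisfied: a current Standing Registration is held; the structure will not be visible from the street; the structure's footprint is 135 sq ft, under the 170 sq ft limit. However, paragraphs (j)–(o) must be considered: (j) is engaged — the reference index is 414, below the 467 limit. (k) is triggered (a current Tier 2 Clearance is held), but is displaced by (l): (l) is engaged — the lot is in a historic district. (m), which would lift (l), is inapplicable — there is no Annual Registration in force. So (e) is unavailable.
No exception displaces § 56.4.

Yes — Kwame must obtain a building permit.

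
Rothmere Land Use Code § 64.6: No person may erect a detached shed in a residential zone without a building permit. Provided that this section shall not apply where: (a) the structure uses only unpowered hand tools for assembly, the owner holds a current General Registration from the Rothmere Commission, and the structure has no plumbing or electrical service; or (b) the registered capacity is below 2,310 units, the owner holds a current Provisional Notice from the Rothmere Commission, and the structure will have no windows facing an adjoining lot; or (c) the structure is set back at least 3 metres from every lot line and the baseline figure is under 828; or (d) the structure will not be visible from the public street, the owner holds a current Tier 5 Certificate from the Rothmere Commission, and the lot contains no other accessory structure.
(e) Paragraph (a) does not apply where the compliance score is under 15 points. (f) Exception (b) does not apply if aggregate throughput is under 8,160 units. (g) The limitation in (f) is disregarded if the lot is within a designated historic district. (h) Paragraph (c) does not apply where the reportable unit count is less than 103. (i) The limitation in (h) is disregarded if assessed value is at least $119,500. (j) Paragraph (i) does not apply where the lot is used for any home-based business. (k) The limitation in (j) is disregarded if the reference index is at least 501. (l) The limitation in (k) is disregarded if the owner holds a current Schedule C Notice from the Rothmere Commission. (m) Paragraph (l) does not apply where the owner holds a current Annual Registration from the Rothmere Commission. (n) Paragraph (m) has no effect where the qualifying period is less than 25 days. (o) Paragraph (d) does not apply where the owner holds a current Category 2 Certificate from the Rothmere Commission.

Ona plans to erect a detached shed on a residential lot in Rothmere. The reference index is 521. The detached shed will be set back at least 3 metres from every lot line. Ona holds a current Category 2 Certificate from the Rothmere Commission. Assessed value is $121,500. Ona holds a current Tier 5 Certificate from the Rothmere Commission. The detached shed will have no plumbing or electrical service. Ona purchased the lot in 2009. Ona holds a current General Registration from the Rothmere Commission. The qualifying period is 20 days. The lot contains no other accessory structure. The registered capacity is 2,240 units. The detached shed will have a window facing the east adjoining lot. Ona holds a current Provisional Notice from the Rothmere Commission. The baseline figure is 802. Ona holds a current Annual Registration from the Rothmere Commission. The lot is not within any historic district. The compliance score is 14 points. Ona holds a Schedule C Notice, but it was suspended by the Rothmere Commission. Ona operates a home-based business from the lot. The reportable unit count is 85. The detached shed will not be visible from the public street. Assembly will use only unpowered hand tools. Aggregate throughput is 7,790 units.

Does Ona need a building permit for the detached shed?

No — exception (c) applies; Ona does not need a building permit.

Exception (a): assembly uses only hand tools; a current General Registration is held; there is no plumbing or electrical service — every condition holds. Turning to paragraph (e): (e) operates — the compliance score is 14 points, under the 15 points limit. Exception (a) does not apply.
Exception (b) requires that the structure will have no windows facing an adjoining lot; but a window faces an adjoining lot, so (b) is unavailable.
Exception (c) is satisfied on its face — the setback is at least 3 m on every side; the baseline figure is 802, under the 828 limit. As to paragraphs (h)–(n): (h) would limit (c) — the reportable unit count is 85, less than the 103 limit — but (i) sets (h) aside: (i) is engaged — assessed value is $121,500, meeting the $119,500 threshold. (j) would limit (i) — a home-based business operates on the lot — but (k) sets (j) aside: (k) is engaged — the reference index is 521, meeting the 501 threshold. (l) is not triggered (no current Schedule C Notice is held), so (k) stands. (c) remains available.
All of (d)'s requirements are met (the structure will not be visible from the street; a current Tier 5 Certificate is held; the lot has no other accessory structure). However, paragraph (o) must be considered: (o) operates against (d): a current Category 2 Certificate is held. So (d) is unavailable.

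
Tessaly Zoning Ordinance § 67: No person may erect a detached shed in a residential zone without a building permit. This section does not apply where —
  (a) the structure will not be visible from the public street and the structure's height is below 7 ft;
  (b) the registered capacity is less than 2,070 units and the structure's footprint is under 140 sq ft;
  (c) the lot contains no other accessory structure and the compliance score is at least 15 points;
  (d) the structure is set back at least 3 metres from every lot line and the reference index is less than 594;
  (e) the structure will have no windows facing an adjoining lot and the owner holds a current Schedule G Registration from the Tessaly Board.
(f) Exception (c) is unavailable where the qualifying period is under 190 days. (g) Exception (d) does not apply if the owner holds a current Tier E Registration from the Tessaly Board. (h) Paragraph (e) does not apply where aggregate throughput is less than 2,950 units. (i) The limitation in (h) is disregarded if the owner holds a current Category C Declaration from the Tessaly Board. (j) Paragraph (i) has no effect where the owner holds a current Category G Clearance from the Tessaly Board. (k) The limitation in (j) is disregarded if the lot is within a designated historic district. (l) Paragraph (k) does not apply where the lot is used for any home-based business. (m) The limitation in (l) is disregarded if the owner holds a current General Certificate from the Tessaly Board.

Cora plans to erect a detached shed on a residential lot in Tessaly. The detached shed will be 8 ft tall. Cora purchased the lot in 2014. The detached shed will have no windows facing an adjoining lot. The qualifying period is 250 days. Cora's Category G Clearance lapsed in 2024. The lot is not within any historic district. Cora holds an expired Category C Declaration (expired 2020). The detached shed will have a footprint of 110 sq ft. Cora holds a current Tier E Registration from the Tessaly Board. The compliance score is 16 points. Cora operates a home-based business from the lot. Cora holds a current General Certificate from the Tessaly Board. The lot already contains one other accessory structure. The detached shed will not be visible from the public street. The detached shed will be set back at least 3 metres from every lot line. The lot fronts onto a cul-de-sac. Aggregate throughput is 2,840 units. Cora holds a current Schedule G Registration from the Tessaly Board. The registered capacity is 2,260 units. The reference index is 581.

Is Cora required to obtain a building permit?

Yes — Cora must obtain a building permit.

Exception (a) does not apply: the structure's height is 8 ft, not below 7 ft.
Exception (b) requires that the registered capacity is less than 2,070 units; but the registered capacity is 2,260 units, not less than 2,070 units, so (b) is unavailable.
Exception (c) fails — the lot already has another accessory structure.
All of (d)'s requirements are met (the setback is at least 3 m on every side; the reference index is 581, less than the 594 limit). Turning to paragraph (g): (g) applies — a current Tier E Registration is held. So (d) is unavailable.
Exception (e) is satisfied on its face — no windows face an adjoining lot; a current Schedule G Registration is held. But: (h) operates against (e): aggregate throughput is 2,840 units, less than the 2,950 units limit. (i) is not engaged (no current Category C Declaration is held), so (h) stands. Exception (e) does not apply.
No exception displaces § 67.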